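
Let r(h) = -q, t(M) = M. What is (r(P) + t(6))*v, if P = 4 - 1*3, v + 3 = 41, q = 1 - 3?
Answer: 304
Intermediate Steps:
q = -2
v = 38 (v = -3 + 41 = 38)
P = 1 (P = 4 - 3 = 1)
r(h) = 2 (r(h) = -1*(-2) = 2)
(r(P) + t(6))*v = (2 + 6)*38 = 8*38 = 304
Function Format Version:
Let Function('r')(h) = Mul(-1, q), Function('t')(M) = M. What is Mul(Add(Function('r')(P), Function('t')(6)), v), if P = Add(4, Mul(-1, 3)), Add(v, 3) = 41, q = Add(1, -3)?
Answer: 304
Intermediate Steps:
q = -2
v = 38 (v = Add(-3, 41) = 38)
P = 1 (P = Add(4, -3) = 1)
Function('r')(h) = 2 (Function('r')(h) = Mul(-1, -2) = 2)
Mul(Add(Function('r')(P), Function('t')(6)), v) = Mul(Add(2, 6), 38) = Mul(8, 38) = 304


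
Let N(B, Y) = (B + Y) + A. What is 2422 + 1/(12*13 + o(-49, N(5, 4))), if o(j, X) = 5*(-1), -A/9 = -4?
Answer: 365723/151 ≈ 2422.0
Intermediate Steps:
A = 36 (A = -9*(-4) = 36)
N(B, Y) = 36 + B + Y (N(B, Y) = (B + Y) + 36 = 36 + B + Y)
o(j, X) = -5
2422 + 1/(12*13 + o(-49, N(5, 4))) = 2422 + 1/(12*13 - 5) = 2422 + 1/(156 - 5) = 2422 + 1/151 = 365723/151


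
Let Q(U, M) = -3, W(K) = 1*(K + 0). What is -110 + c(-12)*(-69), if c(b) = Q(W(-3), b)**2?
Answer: -731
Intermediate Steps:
W(K) = K (W(K) = 1*K = K)
c(b) = 9 (c(b) = (-3)**2 = 9)
-110 + c(-12)*(-69) = -110 + 9*(-69) = -110 - 621 = -731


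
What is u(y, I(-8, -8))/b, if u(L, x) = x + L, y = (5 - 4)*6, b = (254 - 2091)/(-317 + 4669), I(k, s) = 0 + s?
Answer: 8704/1837 ≈ 4.7382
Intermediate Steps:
I(k, s) = s
b = -1837/4352 ≈ -0.42210
y = 6 (y = 1*6 = 6)
u(L, x) = L + x
u(y, I(-8, -8))/b = (6 - 8)/(-1837/4352) = -2*(-4352/1837) = 8704/1837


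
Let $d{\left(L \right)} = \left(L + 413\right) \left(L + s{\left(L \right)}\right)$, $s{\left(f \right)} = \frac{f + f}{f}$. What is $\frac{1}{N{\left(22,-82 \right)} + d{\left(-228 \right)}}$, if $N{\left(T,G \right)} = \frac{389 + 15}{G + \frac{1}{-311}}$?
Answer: $- \frac{25503}{1066406074} \approx -2.3915 \cdot 10^{-5}$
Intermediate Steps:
$s{\left(f \right)} = 2$ ($s{\left(f \right)} = \frac{2 f}{f} = 2$)
$d{\left(L \right)} = \left(2 + L\right) \left(413 + L\right)$ ($d{\left(L \right)} = \left(L + 413\right) \left(L + 2\right) = \left(413 + L\right) \left(2 + L\right) = \left(2 + L\right) \left(413 + L\right)$)
$N{\left(T,G \right)} = \frac{404}{- \frac{1}{311} + G}$ ($N{\left(T,G \right)} = \frac{404}{G - \frac{1}{311}} = \frac{404}{- \frac{1}{311} + G}$)
$\frac{1}{N{\left(22,-82 \right)} + d{\left(-228 \right)}} = \frac{1}{\frac{125644}{-1 + 311 \left(-82\right)} + \left(826 + \left(-228\right)^{2} + 415 \left(-228\right)\right)} = \frac{1}{\frac{125644}{-1 - 25502} + \left(826 + 51984 - 94620\right)} = \frac{1}{\frac{125644}{-25503} - 41810} = \frac{1}{125644 \left(- \frac{1}{25503}\right) - 41810} = \frac{1}{- \frac{125644}{25503} - 41810} = \frac{1}{- \frac{1066406074}{25503}} = - \frac{25503}{1066406074}$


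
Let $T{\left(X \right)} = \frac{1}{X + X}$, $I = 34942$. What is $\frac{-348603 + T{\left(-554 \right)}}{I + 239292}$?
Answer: $- \frac{386252125}{303851272} \approx -1.2712$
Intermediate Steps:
$T{\left(X \right)} = \frac{1}{2 X}$
$\frac{-348603 + T{\left(-554 \right)}}{I + 239292} = \frac{-348603 + \frac{1}{2 \left(-554\right)}}{34942 + 239292} = \frac{-348603 + \frac{1}{2} \left(- \frac{1}{554}\right)}{274234} = \left(-348603 - \frac{1}{1108}\right) \frac{1}{274234} = \left(- \frac{386252125}{1108}\right) \frac{1}{274234} = - \frac{386252125}{303851272}$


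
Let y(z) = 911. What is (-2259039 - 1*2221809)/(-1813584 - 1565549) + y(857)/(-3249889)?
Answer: 14559180235709/10981807166237 ≈ 1.3258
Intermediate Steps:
(-2259039 - 1*2221809)/(-1813584 - 1565549) + y(857)/(-3249889) = (-2259039 - 1*2221809)/(-1813584 - 1565549) + 911/(-3249889) = (-2259039 - 2221809)/(-3379133) + 911*(-1/3249889) = -4480848*(-1/3379133) - 911/3249889 = 4480848/3379133 - 911/3249889 = 14559180235709/10981807166237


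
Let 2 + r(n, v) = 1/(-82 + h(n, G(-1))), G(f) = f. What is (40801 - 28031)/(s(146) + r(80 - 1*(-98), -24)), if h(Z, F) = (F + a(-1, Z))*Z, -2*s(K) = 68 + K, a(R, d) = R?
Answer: -5593260/47743 ≈ -117.15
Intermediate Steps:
s(K) = -34 - K/2 (s(K) = -(68 + K)/2 = -34 - K/2)
h(Z, F) = Z*(-1 + F) (h(Z, F) = (F - 1)*Z = (-1 + F)*Z = Z*(-1 + F))
r(n, v) = -2 + 1/(-82 - 2*n) (r(n, v) = -2 + 1/(-82 + n*(-1 - 1)) = -2 + 1/(-82 + n*(-2)) = -2 + 1/(-82 - 2*n))
(40801 - 28031)/(s(146) + r(80 - 1*(-98), -24)) = (40801 - 28031)/((-34 - ½*146) + (-165 - 4*(80 - 1*(-98)))/(2*(41 + (80 - 1*(-98))))) = 12770/((-34 - 73) + (-165 - 4*(80 + 98))/(2*(41 + (80 + 98)))) = 12770/(-107 + (-165 - 4*178)/(2*(41 + 178))) = 12770/(-107 + (½)*(-165 - 712)/219) = 12770/(-107 + (½)*(1/219)*(-877)) = 12770/(-107 - 877/438) = 12770/(-47743/438) = 12770*(-438/47743) = -5593260/47743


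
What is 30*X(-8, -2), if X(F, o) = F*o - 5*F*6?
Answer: 7680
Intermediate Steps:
X(F, o) = -30*F + F*o (X(F, o) = F*o - 30*F = -30*F + F*o)
30*X(-8, -2) = 30*(-8*(-30 - 2)) = 30*(-8*(-32)) = 30*256 = 7680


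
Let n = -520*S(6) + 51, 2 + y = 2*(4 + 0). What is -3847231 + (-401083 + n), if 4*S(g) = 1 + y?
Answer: -4249173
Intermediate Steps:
y = 6 (y = -2 + 2*(4 + 0) = -2 + 2*4 = -2 + 8 = 6)
S(g) = 7/4 (S(g) = (1 + 6)/4 = (¼)*7 = 7/4)
n = -859 (n = -520*7/4 + 51 = -910 + 51 = -859)
-3847231 + (-401083 + n) = -3847231 + (-401083 - 859) = -3847231 - 401942 = -4249173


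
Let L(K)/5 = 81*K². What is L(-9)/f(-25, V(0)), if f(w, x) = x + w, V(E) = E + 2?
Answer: -32805/23 ≈ -1426.3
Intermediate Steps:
V(E) = 2 + E
L(K) = 405*K² (L(K) = 5*(81*K²) = 405*K²)
f(w, x) = w + x
L(-9)/f(-25, V(0)) = (405*(-9)²)/(-25 + (2 + 0)) = (405*81)/(-25 + 2) = 32805/(-23) = 32805*(-1/23) = -32805/23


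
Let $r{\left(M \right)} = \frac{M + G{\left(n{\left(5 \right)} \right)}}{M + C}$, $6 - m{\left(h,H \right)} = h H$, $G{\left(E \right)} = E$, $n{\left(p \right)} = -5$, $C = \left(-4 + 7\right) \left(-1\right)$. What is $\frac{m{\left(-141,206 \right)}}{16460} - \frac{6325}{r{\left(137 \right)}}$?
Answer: $- \frac{158486797}{24690} \approx -6419.1$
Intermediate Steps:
$C = -3$ ($C = 3 \left(-1\right) = -3$)
$m{\left(h,H \right)} = 6 - H h$ ($m{\left(h,H \right)} = 6 - h H = 6 - H h$)
$r{\left(M \right)} = \frac{-5 + M}{-3 + M}$ ($r{\left(M \right)} = \frac{M - 5}{M - 3} = \frac{-5 + M}{-3 + M}$)
$\frac{m{\left(-141,206 \right)}}{16460} - \frac{6325}{r{\left(137 \right)}} = \frac{6 - 206 \left(-141\right)}{16460} - \frac{6325}{\frac{1}{-3 + 137} \left(-5 + 137\right)} = \left(6 + 29046\right) \frac{1}{16460} - \frac{6325}{\frac{1}{134} \cdot 132} = 29052 \cdot \frac{1}{16460} - \frac{6325}{\frac{1}{134} \cdot 132} = \frac{7263}{4115} - \frac{6325}{\frac{66}{67}} = \frac{7263}{4115} - \frac{38525}{6} = - \frac{158486797}{24690}$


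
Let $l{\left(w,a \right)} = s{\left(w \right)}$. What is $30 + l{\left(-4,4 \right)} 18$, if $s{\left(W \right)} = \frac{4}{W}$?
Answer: $12$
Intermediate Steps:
$l{\left(w,a \right)} = \frac{4}{w}$
$30 + l{\left(-4,4 \right)} 18 = 30 + \frac{4}{-4} \cdot 18 = 30 + 4 \left(- \frac{1}{4}\right) 18 = 30 - 18 = 12$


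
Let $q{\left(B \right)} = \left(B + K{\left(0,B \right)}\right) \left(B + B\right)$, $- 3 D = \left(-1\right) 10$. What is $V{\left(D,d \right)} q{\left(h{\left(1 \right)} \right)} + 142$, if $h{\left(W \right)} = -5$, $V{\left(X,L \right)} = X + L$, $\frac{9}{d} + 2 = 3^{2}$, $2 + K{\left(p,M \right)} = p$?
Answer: $\frac{1396}{3} \approx 465.33$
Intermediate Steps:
$D = \frac{10}{3}$ ($D = - \frac{\left(-1\right) 10}{3} = \left(- \frac{1}{3}\right) \left(-10\right) = \frac{10}{3} \approx 3.3333$)
$K{\left(p,M \right)} = -2 + p$
$d = \frac{9}{7}$ ($d = \frac{9}{-2 + 3^{2}} = \frac{9}{-2 + 9} = \frac{9}{7} \approx 1.2857$)
$V{\left(X,L \right)} = L + X$
$q{\left(B \right)} = 2 B \left(-2 + B\right)$ ($q{\left(B \right)} = \left(B + \left(-2 + 0\right)\right) \left(B + B\right) = \left(B - 2\right) 2 B = \left(-2 + B\right) 2 B = 2 B \left(-2 + B\right)$)
$V{\left(D,d \right)} q{\left(h{\left(1 \right)} \right)} + 142 = \left(\frac{9}{7} + \frac{10}{3}\right) 2 \left(-5\right) \left(-2 - 5\right) + 142 = \frac{97 \cdot 2 \left(-5\right) \left(-7\right)}{21} + 142 = \frac{97}{21} \cdot 70 + 142 = \frac{970}{3} + 142 = \frac{1396}{3}$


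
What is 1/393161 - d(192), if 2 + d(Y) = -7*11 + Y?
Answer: -44427192/393161 ≈ -113.00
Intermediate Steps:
d(Y) = -79 + Y (d(Y) = -2 + (-7*11 + Y) = -2 + (-77 + Y) = -79 + Y)
1/393161 - d(192) = 1/393161 - (-79 + 192) = 1/393161 - 1*113 = 1/393161 - 113 = -44427192/393161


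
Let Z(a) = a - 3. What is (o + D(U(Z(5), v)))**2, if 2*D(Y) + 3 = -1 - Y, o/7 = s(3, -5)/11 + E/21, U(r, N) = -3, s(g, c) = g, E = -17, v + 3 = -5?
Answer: 78961/4356 ≈ 18.127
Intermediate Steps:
v = -8 (v = -3 - 5 = -8)
Z(a) = -3 + a
o = -124/33 (o = 7*(3/11 - 17/21) = 7*(-124/231) = -124/33 ≈ -3.7576)
D(Y) = -2 - Y/2 (D(Y) = -3/2 + (-1 - Y)/2 = -3/2 + (-1/2 - Y/2) = -2 - Y/2)
(o + D(U(Z(5), v)))**2 = (-124/33 + (-2 - 1/2*(-3)))**2 = (-124/33 + (-2 + 3/2))**2 = (-124/33 - 1/2)**2 = (-281/66)**2 = 78961/4356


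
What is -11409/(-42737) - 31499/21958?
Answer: -1095653941/938419046 ≈ -1.1676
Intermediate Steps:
-11409/(-42737) - 31499/21958 = -11409*(-1/42737) - 31499*1/21958 = 11409/42737 - 31499/21958 = -1095653941/938419046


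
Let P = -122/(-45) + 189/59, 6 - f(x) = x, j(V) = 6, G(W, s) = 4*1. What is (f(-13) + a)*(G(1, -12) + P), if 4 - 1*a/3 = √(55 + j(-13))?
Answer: 816013/2655 - 26323*√61/885 ≈ 75.045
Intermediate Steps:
G(W, s) = 4
a = 12 - 3*√61 (a = 12 - 3*√(55 + 6) = 12 - 3*√61 ≈ -11.431)
f(x) = 6 - x
P = 15703/2655 (P = -122*(-1/45) + 189*(1/59) = 122/45 + 189/59 = 15703/2655 ≈ 5.9145)
(f(-13) + a)*(G(1, -12) + P) = ((6 - 1*(-13)) + (12 - 3*√61))*(4 + 15703/2655) = ((6 + 13) + (12 - 3*√61))*(26323/2655) = (19 + (12 - 3*√61))*(26323/2655) = (31 - 3*√61)*(26323/2655) = 816013/2655 - 26323*√61/885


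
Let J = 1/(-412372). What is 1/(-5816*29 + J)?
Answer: -412372/69552311009 ≈ -5.9289e-6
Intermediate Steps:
J = -1/412372 ≈ -2.4250e-6
1/(-5816*29 + J) = 1/(-5816*29 - 1/412372) = 1/(-168664 - 1/412372) = 1/(-69552311009/412372) = -412372/69552311009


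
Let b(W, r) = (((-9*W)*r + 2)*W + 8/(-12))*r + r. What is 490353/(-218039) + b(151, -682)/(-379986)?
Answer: 31216746941656192/124277651181 ≈ 2.5119e+5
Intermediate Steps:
b(W, r) = r + r*(-2/3 + W*(2 - 9*W*r)) (b(W, r) = ((-9*W*r + 2)*W + 8*(-1/12))*r + r = ((2 - 9*W*r)*W - 2/3)*r + r = (W*(2 - 9*W*r) - 2/3)*r + r = (-2/3 + W*(2 - 9*W*r))*r + r = r*(-2/3 + W*(2 - 9*W*r)) + r = r + r*(-2/3 + W*(2 - 9*W*r)))
490353/(-218039) + b(151, -682)/(-379986) = 490353/(-218039) + ((1/3)*(-682)*(1 + 6*151 - 27*(-682)*151**2))/(-379986) = 490353*(-1/218039) + ((1/3)*(-682)*(1 + 906 - 27*(-682)*22801))*(-1/379986) = -490353/218039 + ((1/3)*(-682)*(1 + 906 + 419857614))*(-1/379986) = -490353/218039 + ((1/3)*(-682)*419858521)*(-1/379986) = -490353/218039 - 286343511322/3*(-1/379986) = -490353/218039 + 143171755661/569979 = 31216746941656192/124277651181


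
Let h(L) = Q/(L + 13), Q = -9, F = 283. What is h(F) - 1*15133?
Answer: -4479377/296 ≈ -15133.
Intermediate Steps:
h(L) = -9/(13 + L) (h(L) = -9/(L + 13) = -9/(13 + L))
h(F) - 1*15133 = -9/(13 + 283) - 1*15133 = -9/296 - 15133 = -4479377/296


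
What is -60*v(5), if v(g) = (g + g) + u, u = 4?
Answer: -840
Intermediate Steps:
v(g) = 4 + 2*g (v(g) = (g + g) + 4 = 2*g + 4 = 4 + 2*g)
-60*v(5) = -60*(4 + 2*5) = -60*(4 + 10) = -60*14 = -840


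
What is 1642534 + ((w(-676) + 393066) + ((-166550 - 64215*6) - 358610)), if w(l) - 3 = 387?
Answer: 1125540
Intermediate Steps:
w(l) = 390 (w(l) = 3 + 387 = 390)
1642534 + ((w(-676) + 393066) + ((-166550 - 64215*6) - 358610)) = 1642534 + ((390 + 393066) + ((-166550 - 64215*6) - 358610)) = 1642534 + (393456 + ((-166550 - 385290) - 358610)) = 1642534 + (393456 + (-551840 - 358610)) = 1642534 + (393456 - 910450) = 1642534 - 516994 = 1125540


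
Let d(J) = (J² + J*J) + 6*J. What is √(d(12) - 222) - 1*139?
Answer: -139 + √138 ≈ -127.25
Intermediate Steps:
d(J) = 2*J² + 6*J (d(J) = (J² + J²) + 6*J = 2*J² + 6*J)
√(d(12) - 222) - 1*139 = √(2*12*(3 + 12) - 222) - 1*139 = √(2*12*15 - 222) - 139 = √(360 - 222) - 139 = √138 - 139 = -139 + √138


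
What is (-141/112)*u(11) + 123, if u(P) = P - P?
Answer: 123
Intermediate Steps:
u(P) = 0
(-141/112)*u(11) + 123 = -141/112*0 + 123 = 0 + 123 = 123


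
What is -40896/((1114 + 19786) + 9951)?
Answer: -40896/30851 ≈ -1.3256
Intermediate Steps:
-40896/((1114 + 19786) + 9951) = -40896/(20900 + 9951) = -40896/30851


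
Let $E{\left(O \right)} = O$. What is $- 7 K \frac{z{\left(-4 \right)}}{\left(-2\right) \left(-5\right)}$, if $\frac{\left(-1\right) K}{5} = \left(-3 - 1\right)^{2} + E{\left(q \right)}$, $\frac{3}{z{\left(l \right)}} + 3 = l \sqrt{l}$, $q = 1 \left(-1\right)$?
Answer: $- \frac{945}{146} + \frac{1260 i}{73} \approx -6.4726 + 17.26 i$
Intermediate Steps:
$q = -1$
$z{\left(l \right)} = \frac{3}{-3 + l^{\frac{3}{2}}}$ ($z{\left(l \right)} = \frac{3}{-3 + l \sqrt{l}} = \frac{3}{-3 + l^{\frac{3}{2}}}$)
$K = -75$ ($K = - 5 \left(\left(-3 - 1\right)^{2} - 1\right) = - 5 \left(\left(-4\right)^{2} - 1\right) = - 5 \left(16 - 1\right) = \left(-5\right) 15 = -75$)
$- 7 K \frac{z{\left(-4 \right)}}{\left(-2\right) \left(-5\right)} = \left(-7\right) \left(-75\right) \frac{3 \frac{1}{-3 + \left(-4\right)^{\frac{3}{2}}}}{\left(-2\right) \left(-5\right)} = 525 \frac{3 \frac{1}{-3 - 8 i}}{10} = 525 \cdot 3 \frac{-3 + 8 i}{73} \cdot \frac{1}{10} = 525 \frac{3 \left(-3 + 8 i\right)}{73} \cdot \frac{1}{10} = 525 \frac{3 \left(-3 + 8 i\right)}{730} = \frac{315 \left(-3 + 8 i\right)}{146}$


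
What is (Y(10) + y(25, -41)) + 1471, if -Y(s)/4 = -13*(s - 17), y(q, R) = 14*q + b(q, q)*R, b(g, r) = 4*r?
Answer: -2643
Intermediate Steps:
y(q, R) = 14*q + 4*R*q (y(q, R) = 14*q + (4*q)*R = 14*q + 4*R*q)
Y(s) = -884 + 52*s (Y(s) = -(-52)*(s - 17) = -(-52)*(-17 + s) = -4*(221 - 13*s) = -884 + 52*s)
(Y(10) + y(25, -41)) + 1471 = ((-884 + 52*10) + 2*25*(7 + 2*(-41))) + 1471 = ((-884 + 520) + 2*25*(7 - 82)) + 1471 = (-364 + 2*25*(-75)) + 1471 = (-364 - 3750) + 1471 = -4114 + 1471 = -2643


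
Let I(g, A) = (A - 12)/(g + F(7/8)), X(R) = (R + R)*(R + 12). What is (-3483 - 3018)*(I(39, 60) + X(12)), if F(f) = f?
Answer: -108819648/29 ≈ -3.7524e+6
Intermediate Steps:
X(R) = 2*R*(12 + R) (X(R) = (2*R)*(12 + R) = 2*R*(12 + R))
I(g, A) = (-12 + A)/(7/8 + g) (I(g, A) = (A - 12)/(g + 7/8) = (-12 + A)/(g + 7*(⅛)) = (-12 + A)/(g + 7/8) = (-12 + A)/(7/8 + g))
(-3483 - 3018)*(I(39, 60) + X(12)) = (-3483 - 3018)*(8*(-12 + 60)/(7 + 8*39) + 2*12*(12 + 12)) = -6501*(8*48/(7 + 312) + 2*12*24) = -6501*(8*48/319 + 576) = -6501*(8*(1/319)*48 + 576) = -6501*(384/319 + 576) = -6501*184128/319 = -108819648/29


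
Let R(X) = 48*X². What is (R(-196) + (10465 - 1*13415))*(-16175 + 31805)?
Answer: 28775111340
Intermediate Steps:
(R(-196) + (10465 - 1*13415))*(-16175 + 31805) = (48*(-196)² + (10465 - 1*13415))*(-16175 + 31805) = (48*38416 + (10465 - 13415))*15630 = (1843968 - 2950)*15630 = 1841018*15630 = 28775111340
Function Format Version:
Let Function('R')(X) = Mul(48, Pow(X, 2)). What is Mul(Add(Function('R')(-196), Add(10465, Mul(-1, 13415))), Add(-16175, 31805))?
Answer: 28775111340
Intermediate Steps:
Mul(Add(Function('R')(-196), Add(10465, Mul(-1, 13415))), Add(-16175, 31805)) = Mul(Add(Mul(48, Pow(-196, 2)), Add(10465, Mul(-1, 13415))), Add(-16175, 31805)) = Mul(Add(Mul(48, 38416), Add(10465, -13415)), 15630) = Mul(Add(1843968, -2950), 15630) = Mul(1841018, 15630) = 28775111340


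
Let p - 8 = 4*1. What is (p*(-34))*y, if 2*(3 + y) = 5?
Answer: 204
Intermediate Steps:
p = 12 (p = 8 + 4*1 = 8 + 4 = 12)
y = -½ (y = -3 + (½)*5 = -3 + 5/2 = -½ ≈ -0.50000)
(p*(-34))*y = (12*(-34))*(-½) = -408*(-½) = 204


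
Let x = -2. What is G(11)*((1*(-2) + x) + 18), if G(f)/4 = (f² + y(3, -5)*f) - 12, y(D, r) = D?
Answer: 7952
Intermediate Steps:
G(f) = -48 + 4*f² + 12*f (G(f) = 4*((f² + 3*f) - 12) = 4*(-12 + f² + 3*f) = -48 + 4*f² + 12*f)
G(11)*((1*(-2) + x) + 18) = (-48 + 4*11² + 12*11)*((1*(-2) - 2) + 18) = (-48 + 4*121 + 132)*((-2 - 2) + 18) = (-48 + 484 + 132)*(-4 + 18) = 568*14 = 7952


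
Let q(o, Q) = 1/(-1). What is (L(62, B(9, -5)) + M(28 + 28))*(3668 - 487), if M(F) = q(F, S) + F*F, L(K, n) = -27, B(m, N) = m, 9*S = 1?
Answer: 9886548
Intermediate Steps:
S = ⅑ (S = (⅑)*1 = ⅑ ≈ 0.11111)
q(o, Q) = -1
M(F) = -1 + F² (M(F) = -1 + F*F = -1 + F²)
(L(62, B(9, -5)) + M(28 + 28))*(3668 - 487) = (-27 + (-1 + (28 + 28)²))*(3668 - 487) = (-27 + (-1 + 56²))*3181 = (-27 + (-1 + 3136))*3181 = (-27 + 3135)*3181 = 3108*3181 = 9886548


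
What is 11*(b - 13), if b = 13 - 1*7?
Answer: -77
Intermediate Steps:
b = 6 (b = 13 - 7 = 6)
11*(b - 13) = 11*(6 - 13) = 11*(-7) = -77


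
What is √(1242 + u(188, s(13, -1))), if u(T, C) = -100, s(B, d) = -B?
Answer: √1142 ≈ 33.793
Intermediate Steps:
√(1242 + u(188, s(13, -1))) = √(1242 - 100) = √1142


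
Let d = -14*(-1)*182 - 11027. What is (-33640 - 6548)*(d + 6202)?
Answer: 91508076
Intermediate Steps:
d = -8479 (d = 14*182 - 11027 = 2548 - 11027 = -8479)
(-33640 - 6548)*(d + 6202) = (-33640 - 6548)*(-8479 + 6202) = -40188*(-2277) = 91508076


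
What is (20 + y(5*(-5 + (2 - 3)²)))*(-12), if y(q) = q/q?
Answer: -252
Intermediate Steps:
y(q) = 1
(20 + y(5*(-5 + (2 - 3)²)))*(-12) = (20 + 1)*(-12) = 21*(-12) = -252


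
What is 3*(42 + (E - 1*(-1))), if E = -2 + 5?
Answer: 138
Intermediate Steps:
E = 3
3*(42 + (E - 1*(-1))) = 3*(42 + (3 - 1*(-1))) = 3*(42 + (3 + 1)) = 3*(42 + 4) = 3*46 = 138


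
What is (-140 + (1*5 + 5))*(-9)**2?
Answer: -10530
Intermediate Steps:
(-140 + (1*5 + 5))*(-9)**2 = (-140 + (5 + 5))*81 = (-140 + 10)*81 = -130*81 = -10530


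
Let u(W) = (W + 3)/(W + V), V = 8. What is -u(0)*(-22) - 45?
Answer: -147/4 ≈ -36.750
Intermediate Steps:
u(W) = (3 + W)/(8 + W) (u(W) = (W + 3)/(W + 8) = (3 + W)/(8 + W))
-u(0)*(-22) - 45 = -(3 + 0)/(8 + 0)*(-22) - 45 = -3/8*(-22) - 45 = 33/4 - 45 = -147/4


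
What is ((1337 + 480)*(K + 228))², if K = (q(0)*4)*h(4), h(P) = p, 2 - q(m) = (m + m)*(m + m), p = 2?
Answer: 196557449104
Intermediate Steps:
q(m) = 2 - 4*m² (q(m) = 2 - (m + m)*(m + m) = 2 - 2*m*2*m = 2 - 4*m²)
h(P) = 2
K = 16 (K = ((2 - 4*0²)*4)*2 = ((2 - 4*0)*4)*2 = ((2 + 0)*4)*2 = (2*4)*2 = 8*2 = 16)
((1337 + 480)*(K + 228))² = ((1337 + 480)*(16 + 228))² = (1817*244)² = 443348² = 196557449104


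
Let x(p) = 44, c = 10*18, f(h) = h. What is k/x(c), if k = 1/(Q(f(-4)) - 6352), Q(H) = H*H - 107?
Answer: -1/283492 ≈ -3.5274e-6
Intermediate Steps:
Q(H) = -107 + H**2 (Q(H) = H**2 - 107 = -107 + H**2)
c = 180
k = -1/6443 (k = 1/((-107 + (-4)**2) - 6352) = 1/((-107 + 16) - 6352) = 1/(-91 - 6352) = 1/(-6443) = -1/6443 ≈ -0.00015521)
k/x(c) = -1/6443/44 = -1/6443*1/44 = -1/283492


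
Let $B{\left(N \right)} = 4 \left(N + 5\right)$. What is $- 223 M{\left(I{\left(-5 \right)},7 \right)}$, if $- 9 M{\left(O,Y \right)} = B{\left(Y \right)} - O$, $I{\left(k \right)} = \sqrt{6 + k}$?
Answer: $\frac{10481}{9} \approx 1164.6$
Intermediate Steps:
$B{\left(N \right)} = 20 + 4 N$ ($B{\left(N \right)} = 4 \left(5 + N\right) = 20 + 4 N$)
$M{\left(O,Y \right)} = - \frac{20}{9} - \frac{4 Y}{9} + \frac{O}{9}$ ($M{\left(O,Y \right)} = - \frac{\left(20 + 4 Y\right) - O}{9} = - \frac{20 - O + 4 Y}{9} = - \frac{20}{9} - \frac{4 Y}{9} + \frac{O}{9}$)
$- 223 M{\left(I{\left(-5 \right)},7 \right)} = - 223 \left(- \frac{20}{9} - \frac{28}{9} + \frac{\sqrt{6 - 5}}{9}\right) = - 223 \left(- \frac{20}{9} - \frac{28}{9} + \frac{\sqrt{1}}{9}\right) = - 223 \left(- \frac{20}{9} - \frac{28}{9} + \frac{1}{9} \cdot 1\right) = - 223 \left(- \frac{20}{9} - \frac{28}{9} + \frac{1}{9}\right) = \left(-223\right) \left(- \frac{47}{9}\right) = \frac{10481}{9}$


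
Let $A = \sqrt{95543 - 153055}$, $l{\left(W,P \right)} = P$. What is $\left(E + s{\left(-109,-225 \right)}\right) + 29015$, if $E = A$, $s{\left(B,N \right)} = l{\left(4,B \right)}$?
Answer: $28906 + 2 i \sqrt{14378} \approx 28906.0 + 239.82 i$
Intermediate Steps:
$A = 2 i \sqrt{14378}$ ($A = \sqrt{-57512} = 2 i \sqrt{14378} \approx 239.82 i$)
$s{\left(B,N \right)} = B$
$E = 2 i \sqrt{14378} \approx 239.82 i$
$\left(E + s{\left(-109,-225 \right)}\right) + 29015 = \left(2 i \sqrt{14378} - 109\right) + 29015 = \left(-109 + 2 i \sqrt{14378}\right) + 29015 = 28906 + 2 i \sqrt{14378}$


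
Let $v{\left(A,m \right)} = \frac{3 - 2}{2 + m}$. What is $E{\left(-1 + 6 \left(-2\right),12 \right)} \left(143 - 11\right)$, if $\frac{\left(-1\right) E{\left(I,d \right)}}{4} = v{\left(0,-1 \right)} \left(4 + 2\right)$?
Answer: $-3168$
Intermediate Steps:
$v{\left(A,m \right)} = \frac{1}{2 + m}$ ($v{\left(A,m \right)} = 1 \frac{1}{2 + m} = \frac{1}{2 + m}$)
$E{\left(I,d \right)} = -24$ ($E{\left(I,d \right)} = - 4 \frac{4 + 2}{2 - 1} = - 4 \cdot 1^{-1} \cdot 6 = - 4 \cdot 1 \cdot 6 = \left(-4\right) 6 = -24$)
$E{\left(-1 + 6 \left(-2\right),12 \right)} \left(143 - 11\right) = - 24 \left(143 - 11\right) = \left(-24\right) 132 = -3168$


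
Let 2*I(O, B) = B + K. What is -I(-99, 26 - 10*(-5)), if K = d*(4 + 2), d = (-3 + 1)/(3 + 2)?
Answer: -184/5 ≈ -36.800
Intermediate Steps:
d = -⅖ (d = -2/5 = -2*⅕ = -⅖ ≈ -0.40000)
K = -12/5 (K = -2*(4 + 2)/5 = -⅖*6 = -12/5 ≈ -2.4000)
I(O, B) = -6/5 + B/2 (I(O, B) = (B - 12/5)/2 = (-12/5 + B)/2 = -6/5 + B/2)
-I(-99, 26 - 10*(-5)) = -(-6/5 + (26 - 10*(-5))/2) = -(-6/5 + (26 - 1*(-50))/2) = -(-6/5 + (26 + 50)/2) = -(-6/5 + (½)*76) = -(-6/5 + 38) = -1*184/5 = -184/5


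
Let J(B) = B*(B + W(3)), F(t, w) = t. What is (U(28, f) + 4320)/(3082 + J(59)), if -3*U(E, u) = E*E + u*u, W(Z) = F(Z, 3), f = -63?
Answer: 8207/20220 ≈ 0.40589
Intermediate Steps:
W(Z) = Z
U(E, u) = -E²/3 - u²/3 (U(E, u) = -(E*E + u*u)/3 = -(E² + u²)/3 = -E²/3 - u²/3)
J(B) = B*(3 + B) (J(B) = B*(B + 3) = B*(3 + B))
(U(28, f) + 4320)/(3082 + J(59)) = ((-⅓*28² - ⅓*(-63)²) + 4320)/(3082 + 59*(3 + 59)) = ((-⅓*784 - ⅓*3969) + 4320)/(3082 + 59*62) = ((-784/3 - 1323) + 4320)/(3082 + 3658) = (-4753/3 + 4320)/6740 = (8207/3)*(1/6740) = 8207/20220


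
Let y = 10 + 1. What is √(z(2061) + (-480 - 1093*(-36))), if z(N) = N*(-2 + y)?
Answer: √57417 ≈ 239.62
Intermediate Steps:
y = 11
z(N) = 9*N (z(N) = N*(-2 + 11) = N*9 = 9*N)
√(z(2061) + (-480 - 1093*(-36))) = √(9*2061 + (-480 - 1093*(-36))) = √(18549 + (-480 + 39348)) = √(18549 + 38868) = √57417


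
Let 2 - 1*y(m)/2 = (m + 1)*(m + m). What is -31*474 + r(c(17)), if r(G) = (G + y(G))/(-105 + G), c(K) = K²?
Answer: -3038643/184 ≈ -16514.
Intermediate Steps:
y(m) = 4 - 4*m*(1 + m) (y(m) = 4 - 2*(m + 1)*(m + m) = 4 - 2*(1 + m)*2*m = 4 - 4*m*(1 + m))
r(G) = (4 - 4*G² - 3*G)/(-105 + G) (r(G) = (G + (4 - 4*G - 4*G²))/(-105 + G) = (4 - 4*G² - 3*G)/(-105 + G))
-31*474 + r(c(17)) = -31*474 + (4 - 4*(17²)² - 3*17²)/(-105 + 17²) = -14694 + (4 - 4*289² - 3*289)/(-105 + 289) = -14694 + (4 - 4*83521 - 867)/184 = -14694 + (4 - 334084 - 867)/184 = -14694 + (1/184)*(-334947) = -14694 - 334947/184 = -3038643/184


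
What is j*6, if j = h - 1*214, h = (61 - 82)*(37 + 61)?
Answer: -13632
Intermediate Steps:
h = -2058 (h = -21*98 = -2058)
j = -2272 (j = -2058 - 1*214 = -2058 - 214 = -2272)
j*6 = -2272*6 = -13632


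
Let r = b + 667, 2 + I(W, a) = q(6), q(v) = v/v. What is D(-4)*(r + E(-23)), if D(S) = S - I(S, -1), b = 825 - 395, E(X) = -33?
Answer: -3192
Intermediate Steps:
b = 430
q(v) = 1
I(W, a) = -1 (I(W, a) = -2 + 1 = -1)
D(S) = 1 + S (D(S) = S - 1*(-1) = S + 1 = 1 + S)
r = 1097 (r = 430 + 667 = 1097)
D(-4)*(r + E(-23)) = (1 - 4)*(1097 - 33) = -3*1064 = -3192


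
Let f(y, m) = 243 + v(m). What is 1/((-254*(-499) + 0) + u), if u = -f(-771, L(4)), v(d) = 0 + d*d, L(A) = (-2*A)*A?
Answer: 1/125479 ≈ 7.9695e-6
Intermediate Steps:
L(A) = -2*A²
v(d) = d² (v(d) = 0 + d² = d²)
f(y, m) = 243 + m²
u = -1267 (u = -(243 + (-2*4²)²) = -(243 + (-2*16)²) = -(243 + (-32)²) = -(243 + 1024) = -1*1267 = -1267)
1/((-254*(-499) + 0) + u) = 1/((-254*(-499) + 0) - 1267) = 1/((126746 + 0) - 1267) = 1/(126746 - 1267) = 1/125479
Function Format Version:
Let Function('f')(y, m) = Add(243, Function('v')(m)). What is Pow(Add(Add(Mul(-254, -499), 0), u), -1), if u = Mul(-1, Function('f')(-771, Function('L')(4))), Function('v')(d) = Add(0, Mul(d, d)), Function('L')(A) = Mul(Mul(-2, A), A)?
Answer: Rational(1, 125479) ≈ 7.9695e-6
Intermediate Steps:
Function('L')(A) = Mul(-2, Pow(A, 2))
Function('v')(d) = Pow(d, 2) (Function('v')(d) = Add(0, Pow(d, 2)) = Pow(d, 2))
Function('f')(y, m) = Add(243, Pow(m, 2))
u = -1267 (u = Mul(-1, Add(243, Pow(Mul(-2, Pow(4, 2)), 2))) = Mul(-1, Add(243, Pow(Mul(-2, 16), 2))) = Mul(-1, Add(243, Pow(-32, 2))) = Mul(-1, Add(243, 1024)) = Mul(-1, 1267) = -1267)
Pow(Add(Add(Mul(-254, -499), 0), u), -1) = Pow(Add(Add(Mul(-254, -499), 0), -1267), -1) = Pow(Add(Add(126746, 0), -1267), -1) = Pow(Add(126746, -1267), -1) = Pow(125479, -1) = Rational(1, 125479)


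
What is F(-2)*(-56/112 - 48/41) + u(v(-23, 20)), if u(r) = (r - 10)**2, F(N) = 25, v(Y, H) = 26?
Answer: 17567/82 ≈ 214.23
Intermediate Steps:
u(r) = (-10 + r)**2
F(-2)*(-56/112 - 48/41) + u(v(-23, 20)) = 25*(-56/112 - 48/41) + (-10 + 26)**2 = 25*(-56*1/112 - 48*1/41) + 16**2 = 25*(-1/2 - 48/41) + 256 = 25*(-137/82) + 256 = -3425/82 + 256 = 17567/82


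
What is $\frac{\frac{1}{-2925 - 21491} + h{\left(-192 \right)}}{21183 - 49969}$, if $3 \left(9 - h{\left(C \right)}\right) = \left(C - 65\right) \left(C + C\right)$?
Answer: $\frac{802968993}{702838976} \approx 1.1425$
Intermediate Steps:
$h{\left(C \right)} = 9 - \frac{2 C \left(-65 + C\right)}{3}$ ($h{\left(C \right)} = 9 - \frac{\left(C - 65\right) \left(C + C\right)}{3} = 9 - \frac{\left(-65 + C\right) 2 C}{3} = 9 - \frac{2 C \left(-65 + C\right)}{3}$)
$\frac{\frac{1}{-2925 - 21491} + h{\left(-192 \right)}}{21183 - 49969} = \frac{\frac{1}{-2925 - 21491} + \left(9 - \frac{2 \left(-192\right)^{2}}{3} + \frac{130}{3} \left(-192\right)\right)}{21183 - 49969} = \frac{\frac{1}{-2925 - 21491} - 32887}{-28786} = \left(\frac{1}{-24416} - 32887\right) \left(- \frac{1}{28786}\right) = \left(- \frac{1}{24416} - 32887\right) \left(- \frac{1}{28786}\right) = \left(- \frac{802968993}{24416}\right) \left(- \frac{1}{28786}\right) = \frac{802968993}{702838976}$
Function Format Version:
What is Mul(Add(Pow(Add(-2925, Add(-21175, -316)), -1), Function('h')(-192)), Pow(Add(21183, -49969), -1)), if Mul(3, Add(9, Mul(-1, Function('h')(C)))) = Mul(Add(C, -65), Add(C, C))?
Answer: Rational(802968993, 702838976) ≈ 1.1425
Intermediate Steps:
Function('h')(C) = Add(9, Mul(Rational(-2, 3), C, Add(-65, C))) (Function('h')(C) = Add(9, Mul(Rational(-1, 3), Mul(Add(C, -65), Add(C, C)))) = Add(9, Mul(Rational(-1, 3), Mul(Add(-65, C), Mul(2, C)))) = Add(9, Mul(Rational(-1, 3), Mul(2, C, Add(-65, C)))) = Add(9, Mul(Rational(-2, 3), C, Add(-65, C))))
Mul(Add(Pow(Add(-2925, Add(-21175, -316)), -1), Function('h')(-192)), Pow(Add(21183, -49969), -1)) = Mul(Add(Pow(Add(-2925, Add(-21175, -316)), -1), Add(9, Mul(Rational(-2, 3), Pow(-192, 2)), Mul(Rational(130, 3), -192))), Pow(Add(21183, -49969), -1)) = Mul(Add(Pow(Add(-2925, -21491), -1), Add(9, Mul(Rational(-2, 3), 36864), -8320)), Pow(-28786, -1)) = Mul(Add(Pow(-24416, -1), Add(9, -24576, -8320)), Rational(-1, 28786)) = Mul(Add(Rational(-1, 24416), -32887), Rational(-1, 28786)) = Mul(Rational(-802968993, 24416), Rational(-1, 28786)) = Rational(802968993, 702838976)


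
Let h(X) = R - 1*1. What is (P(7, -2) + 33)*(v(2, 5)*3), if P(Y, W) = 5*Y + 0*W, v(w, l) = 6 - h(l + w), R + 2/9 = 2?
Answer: 3196/3 ≈ 1065.3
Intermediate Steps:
R = 16/9 (R = -2/9 + 2 = 16/9 ≈ 1.7778)
h(X) = 7/9 (h(X) = 16/9 - 1*1 = 16/9 - 1 = 7/9)
v(w, l) = 47/9 (v(w, l) = 6 - 1*7/9 = 6 - 7/9 = 47/9)
P(Y, W) = 5*Y (P(Y, W) = 5*Y + 0 = 5*Y)
(P(7, -2) + 33)*(v(2, 5)*3) = (5*7 + 33)*((47/9)*3) = (35 + 33)*(47/3) = 68*(47/3) = 3196/3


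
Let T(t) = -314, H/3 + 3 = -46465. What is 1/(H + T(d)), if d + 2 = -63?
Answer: -1/139718 ≈ -7.1573e-6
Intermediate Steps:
d = -65 (d = -2 - 63 = -65)
H = -139404 (H = -9 + 3*(-46465) = -9 - 139395 = -139404)
1/(H + T(d)) = 1/(-139404 - 314) = 1/(-139718) = -1/139718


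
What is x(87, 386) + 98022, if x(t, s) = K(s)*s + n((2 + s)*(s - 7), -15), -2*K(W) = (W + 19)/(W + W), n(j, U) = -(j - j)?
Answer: 391683/4 ≈ 97921.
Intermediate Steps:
n(j, U) = 0 (n(j, U) = -1*0 = 0)
K(W) = -(19 + W)/(4*W) (K(W) = -(W + 19)/(2*(W + W)) = -(19 + W)/(2*(2*W)) = -(19 + W)*1/(2*W)/2 = -(19 + W)/(4*W))
x(t, s) = -19/4 - s/4 (x(t, s) = ((-19 - s)/(4*s))*s + 0 = (-19/4 - s/4) + 0 = -19/4 - s/4)
x(87, 386) + 98022 = (-19/4 - ¼*386) + 98022 = (-19/4 - 193/2) + 98022 = -405/4 + 98022 = 391683/4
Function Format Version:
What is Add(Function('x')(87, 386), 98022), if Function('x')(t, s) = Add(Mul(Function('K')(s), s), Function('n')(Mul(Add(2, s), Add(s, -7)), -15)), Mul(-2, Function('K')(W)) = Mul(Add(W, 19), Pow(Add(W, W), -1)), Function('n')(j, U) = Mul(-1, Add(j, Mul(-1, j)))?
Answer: Rational(391683, 4) ≈ 97921.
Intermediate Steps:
Function('n')(j, U) = 0 (Function('n')(j, U) = Mul(-1, 0) = 0)
Function('K')(W) = Mul(Rational(-1, 4), Pow(W, -1), Add(19, W)) (Function('K')(W) = Mul(Rational(-1, 2), Mul(Add(W, 19), Pow(Add(W, W), -1))) = Mul(Rational(-1, 2), Mul(Add(19, W), Pow(Mul(2, W), -1))) = Mul(Rational(-1, 2), Mul(Add(19, W), Mul(Rational(1, 2), Pow(W, -1)))) = Mul(Rational(-1, 2), Mul(Rational(1, 2), Pow(W, -1), Add(19, W))) = Mul(Rational(-1, 4), Pow(W, -1), Add(19, W)))
Function('x')(t, s) = Add(Rational(-19, 4), Mul(Rational(-1, 4), s)) (Function('x')(t, s) = Add(Mul(Mul(Rational(1, 4), Pow(s, -1), Add(-19, Mul(-1, s))), s), 0) = Add(Add(Rational(-19, 4), Mul(Rational(-1, 4), s)), 0) = Add(Rational(-19, 4), Mul(Rational(-1, 4), s)))
Add(Function('x')(87, 386), 98022) = Add(Add(Rational(-19, 4), Mul(Rational(-1, 4), 386)), 98022) = Add(Add(Rational(-19, 4), Rational(-193, 2)), 98022) = Add(Rational(-405, 4), 98022) = Rational(391683, 4)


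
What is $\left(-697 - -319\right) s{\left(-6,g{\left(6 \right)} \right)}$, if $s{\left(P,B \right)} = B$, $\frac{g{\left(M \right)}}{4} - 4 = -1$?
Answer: $-4536$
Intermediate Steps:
$g{\left(M \right)} = 12$ ($g{\left(M \right)} = 16 + 4 \left(-1\right) = 16 - 4 = 12$)
$\left(-697 - -319\right) s{\left(-6,g{\left(6 \right)} \right)} = \left(-697 - -319\right) 12 = \left(-697 + 319\right) 12 = \left(-378\right) 12 = -4536$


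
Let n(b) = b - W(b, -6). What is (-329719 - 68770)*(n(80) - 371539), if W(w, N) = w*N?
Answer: 147831050731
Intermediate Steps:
W(w, N) = N*w
n(b) = 7*b (n(b) = b - (-6)*b = b + 6*b = 7*b)
(-329719 - 68770)*(n(80) - 371539) = (-329719 - 68770)*(7*80 - 371539) = -398489*(560 - 371539) = -398489*(-370979) = 147831050731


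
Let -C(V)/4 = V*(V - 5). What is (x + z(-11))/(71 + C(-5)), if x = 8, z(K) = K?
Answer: 1/43 ≈ 0.023256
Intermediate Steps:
C(V) = -4*V*(-5 + V) (C(V) = -4*V*(V - 5) = -4*V*(-5 + V))
(x + z(-11))/(71 + C(-5)) = (8 - 11)/(71 + 4*(-5)*(5 - 1*(-5))) = -3/(71 + 4*(-5)*(5 + 5)) = -3/(71 + 4*(-5)*10) = -3/(71 - 200) = -3/(-129) = -3*(-1/129) = 1/43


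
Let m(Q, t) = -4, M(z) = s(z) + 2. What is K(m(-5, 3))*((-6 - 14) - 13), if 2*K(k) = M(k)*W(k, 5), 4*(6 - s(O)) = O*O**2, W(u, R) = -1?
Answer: 396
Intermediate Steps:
s(O) = 6 - O**3/4 (s(O) = 6 - O*O**2/4 = 6 - O**3/4)
M(z) = 8 - z**3/4 (M(z) = (6 - z**3/4) + 2 = 8 - z**3/4)
K(k) = -4 + k**3/8 (K(k) = ((8 - k**3/4)*(-1))/2 = (-8 + k**3/4)/2 = -4 + k**3/8)
K(m(-5, 3))*((-6 - 14) - 13) = (-4 + (1/8)*(-4)**3)*((-6 - 14) - 13) = (-4 + (1/8)*(-64))*(-20 - 13) = (-4 - 8)*(-33) = -12*(-33) = 396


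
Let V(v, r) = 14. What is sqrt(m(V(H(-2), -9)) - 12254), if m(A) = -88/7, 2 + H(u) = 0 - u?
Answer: I*sqrt(601062)/7 ≈ 110.75*I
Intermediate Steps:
H(u) = -2 - u (H(u) = -2 + (0 - u) = -2 - u)
m(A) = -88/7 (m(A) = -88*1/7 = -88/7)
sqrt(m(V(H(-2), -9)) - 12254) = sqrt(-88/7 - 12254) = sqrt(-85866/7) = I*sqrt(601062)/7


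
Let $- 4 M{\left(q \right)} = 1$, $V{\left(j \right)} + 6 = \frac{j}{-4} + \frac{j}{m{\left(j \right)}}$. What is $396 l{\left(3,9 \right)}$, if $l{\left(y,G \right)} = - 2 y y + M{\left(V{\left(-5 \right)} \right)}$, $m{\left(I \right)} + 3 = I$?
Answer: $-7227$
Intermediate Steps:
$m{\left(I \right)} = -3 + I$
$V{\left(j \right)} = -6 - \frac{j}{4} + \frac{j}{-3 + j}$ ($V{\left(j \right)} = -6 + \left(\frac{j}{-4} + \frac{j}{-3 + j}\right) = -6 + \left(j \left(- \frac{1}{4}\right) + \frac{j}{-3 + j}\right) = -6 - \left(\frac{j}{4} - \frac{j}{-3 + j}\right) = -6 - \frac{j}{4} + \frac{j}{-3 + j}$)
$M{\left(q \right)} = - \frac{1}{4}$ ($M{\left(q \right)} = \left(- \frac{1}{4}\right) 1 = - \frac{1}{4}$)
$l{\left(y,G \right)} = - \frac{1}{4} - 2 y^{2}$ ($l{\left(y,G \right)} = - 2 y y - \frac{1}{4} = - 2 y^{2} - \frac{1}{4} = - \frac{1}{4} - 2 y^{2}$)
$396 l{\left(3,9 \right)} = 396 \left(- \frac{1}{4} - 2 \cdot 3^{2}\right) = 396 \left(- \frac{1}{4} - 18\right) = 396 \left(- \frac{73}{4}\right) = -7227$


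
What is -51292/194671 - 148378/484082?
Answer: -26857213791/47118363511 ≈ -0.56999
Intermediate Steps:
-51292/194671 - 148378/484082 = -51292*1/194671 - 148378*1/484082 = -51292/194671 - 74189/242041 = -26857213791/47118363511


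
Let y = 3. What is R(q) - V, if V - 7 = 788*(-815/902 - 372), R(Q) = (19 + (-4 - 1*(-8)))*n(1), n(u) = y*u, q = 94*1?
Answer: 132553408/451 ≈ 2.9391e+5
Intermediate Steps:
q = 94
n(u) = 3*u
R(Q) = 69 (R(Q) = (19 + (-4 - 1*(-8)))*(3*1) = (19 + (-4 + 8))*3 = (19 + 4)*3 = 23*3 = 69)
V = -132522289/451 (V = 7 + 788*(-815/902 - 372) = 7 + 788*(-336359/902) = 7 - 132525446/451 = -132522289/451 ≈ -2.9384e+5)
R(q) - V = 69 - 1*(-132522289/451) = 69 + 132522289/451 = 132553408/451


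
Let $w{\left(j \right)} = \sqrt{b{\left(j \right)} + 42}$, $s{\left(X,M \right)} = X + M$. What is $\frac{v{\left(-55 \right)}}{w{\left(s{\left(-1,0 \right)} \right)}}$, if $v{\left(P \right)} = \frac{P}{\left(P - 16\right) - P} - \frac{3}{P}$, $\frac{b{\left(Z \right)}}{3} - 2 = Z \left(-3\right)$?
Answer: $\frac{3073 \sqrt{57}}{50160} \approx 0.46253$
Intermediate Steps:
$s{\left(X,M \right)} = M + X$
$b{\left(Z \right)} = 6 - 9 Z$ ($b{\left(Z \right)} = 6 + 3 Z \left(-3\right) = 6 + 3 \left(- 3 Z\right) = 6 - 9 Z$)
$v{\left(P \right)} = - \frac{3}{P} - \frac{P}{16}$ ($v{\left(P \right)} = \frac{P}{\left(-16 + P\right) - P} - \frac{3}{P} = \frac{P}{-16} - \frac{3}{P} = P \left(- \frac{1}{16}\right) - \frac{3}{P} = - \frac{P}{16} - \frac{3}{P} = - \frac{3}{P} - \frac{P}{16}$)
$w{\left(j \right)} = \sqrt{48 - 9 j}$ ($w{\left(j \right)} = \sqrt{\left(6 - 9 j\right) + 42} = \sqrt{48 - 9 j}$)
$\frac{v{\left(-55 \right)}}{w{\left(s{\left(-1,0 \right)} \right)}} = \frac{- \frac{3}{-55} - - \frac{55}{16}}{\sqrt{48 - 9 \left(0 - 1\right)}} = \frac{\left(-3\right) \left(- \frac{1}{55}\right) + \frac{55}{16}}{\sqrt{48 - -9}} = \frac{\frac{3}{55} + \frac{55}{16}}{\sqrt{48 + 9}} = \frac{3073}{880 \sqrt{57}} = \frac{3073 \frac{\sqrt{57}}{57}}{880} = \frac{3073 \sqrt{57}}{50160}$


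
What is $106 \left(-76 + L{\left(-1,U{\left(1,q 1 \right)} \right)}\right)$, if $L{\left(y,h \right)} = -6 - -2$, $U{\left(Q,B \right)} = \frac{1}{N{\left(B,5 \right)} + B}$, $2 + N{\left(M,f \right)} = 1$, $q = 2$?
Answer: $-8480$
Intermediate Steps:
$N{\left(M,f \right)} = -1$ ($N{\left(M,f \right)} = -2 + 1 = -1$)
$U{\left(Q,B \right)} = \frac{1}{-1 + B}$
$L{\left(y,h \right)} = -4$ ($L{\left(y,h \right)} = -6 + 2 = -4$)
$106 \left(-76 + L{\left(-1,U{\left(1,q 1 \right)} \right)}\right) = 106 \left(-76 - 4\right) = 106 \left(-80\right) = -8480$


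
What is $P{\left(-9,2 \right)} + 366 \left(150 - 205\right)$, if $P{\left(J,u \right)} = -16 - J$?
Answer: $-20137$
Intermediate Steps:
$P{\left(-9,2 \right)} + 366 \left(150 - 205\right) = \left(-16 - -9\right) + 366 \left(150 - 205\right) = \left(-16 + 9\right) + 366 \left(-55\right) = -7 - 20130 = -20137$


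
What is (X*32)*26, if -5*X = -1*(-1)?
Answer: -832/5 ≈ -166.40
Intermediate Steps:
X = -1/5 (X = -(-1)*(-1)/5 = -1/5*1 = -1/5 ≈ -0.20000)
(X*32)*26 = -1/5*32*26 = -32/5*26 = -832/5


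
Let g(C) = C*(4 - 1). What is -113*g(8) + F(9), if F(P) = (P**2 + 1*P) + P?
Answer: -2613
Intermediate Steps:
g(C) = 3*C (g(C) = C*3 = 3*C)
F(P) = P**2 + 2*P (F(P) = (P**2 + P) + P = (P + P**2) + P = P**2 + 2*P)
-113*g(8) + F(9) = -339*8 + 9*(2 + 9) = -113*24 + 9*11 = -2712 + 99 = -2613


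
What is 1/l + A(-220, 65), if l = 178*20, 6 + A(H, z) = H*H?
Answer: 172282641/3560 ≈ 48394.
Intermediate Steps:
A(H, z) = -6 + H² (A(H, z) = -6 + H*H = -6 + H²)
l = 3560
1/l + A(-220, 65) = 1/3560 + (-6 + (-220)²) = 1/3560 + (-6 + 48400) = 1/3560 + 48394 = 172282641/3560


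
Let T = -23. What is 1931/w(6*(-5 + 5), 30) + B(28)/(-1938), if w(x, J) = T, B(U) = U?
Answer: -1871461/22287 ≈ -83.971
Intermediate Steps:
w(x, J) = -23
1931/w(6*(-5 + 5), 30) + B(28)/(-1938) = 1931/(-23) + 28/(-1938) = 1931*(-1/23) + 28*(-1/1938) = -1931/23 - 14/969 = -1871461/22287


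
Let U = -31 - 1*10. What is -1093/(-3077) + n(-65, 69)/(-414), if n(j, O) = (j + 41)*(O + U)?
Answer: 420041/212313 ≈ 1.9784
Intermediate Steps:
U = -41 (U = -31 - 10 = -41)
n(j, O) = (-41 + O)*(41 + j) (n(j, O) = (j + 41)*(O - 41) = (41 + j)*(-41 + O) = (-41 + O)*(41 + j))
-1093/(-3077) + n(-65, 69)/(-414) = -1093/(-3077) + (-1681 - 41*(-65) + 41*69 + 69*(-65))/(-414) = -1093*(-1/3077) + (-1681 + 2665 + 2829 - 4485)*(-1/414) = 1093/3077 - 672*(-1/414) = 1093/3077 + 112/69 = 420041/212313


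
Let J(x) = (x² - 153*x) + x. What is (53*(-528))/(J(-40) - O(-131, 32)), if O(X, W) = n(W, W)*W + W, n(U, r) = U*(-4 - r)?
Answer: -1749/2782 ≈ -0.62868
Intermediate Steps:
J(x) = x² - 152*x
O(X, W) = W - W²*(4 + W) (O(X, W) = (-W*(4 + W))*W + W = -W²*(4 + W) + W = W - W²*(4 + W))
(53*(-528))/(J(-40) - O(-131, 32)) = (53*(-528))/(-40*(-152 - 40) - (-1)*32*(-1 + 32*(4 + 32))) = -27984/(-40*(-192) - (-1)*32*(-1 + 32*36)) = -27984/(7680 - (-1)*32*(-1 + 1152)) = -27984/(7680 - (-1)*32*1151) = -27984/(7680 - 1*(-36832)) = -27984/(7680 + 36832) = -27984/44512 = -27984*1/44512 = -1749/2782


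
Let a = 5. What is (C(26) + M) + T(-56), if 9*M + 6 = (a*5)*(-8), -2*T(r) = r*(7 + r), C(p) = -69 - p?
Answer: -13409/9 ≈ -1489.9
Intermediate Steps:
T(r) = -r*(7 + r)/2
M = -206/9 (M = -⅔ + ((5*5)*(-8))/9 = -⅔ + (25*(-8))/9 = -⅔ + (⅑)*(-200) = -⅔ - 200/9 = -206/9 ≈ -22.889)
(C(26) + M) + T(-56) = ((-69 - 1*26) - 206/9) - ½*(-56)*(7 - 56) = ((-69 - 26) - 206/9) - ½*(-56)*(-49) = (-95 - 206/9) - 1372 = -1061/9 - 1372 = -13409/9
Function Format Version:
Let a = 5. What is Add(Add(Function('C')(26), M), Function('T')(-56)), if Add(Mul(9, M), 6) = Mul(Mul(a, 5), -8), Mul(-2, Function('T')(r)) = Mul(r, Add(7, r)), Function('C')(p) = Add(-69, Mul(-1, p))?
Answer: Rational(-13409, 9) ≈ -1489.9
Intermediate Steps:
Function('T')(r) = Mul(Rational(-1, 2), r, Add(7, r)) (Function('T')(r) = Mul(Rational(-1, 2), Mul(r, Add(7, r))) = Mul(Rational(-1, 2), r, Add(7, r)))
M = Rational(-206, 9) (M = Add(Rational(-2, 3), Mul(Rational(1, 9), Mul(Mul(5, 5), -8))) = Add(Rational(-2, 3), Mul(Rational(1, 9), Mul(25, -8))) = Add(Rational(-2, 3), Mul(Rational(1, 9), -200)) = Add(Rational(-2, 3), Rational(-200, 9)) = Rational(-206, 9) ≈ -22.889)
Add(Add(Function('C')(26), M), Function('T')(-56)) = Add(Add(Add(-69, Mul(-1, 26)), Rational(-206, 9)), Mul(Rational(-1, 2), -56, Add(7, -56))) = Add(Add(Add(-69, -26), Rational(-206, 9)), Mul(Rational(-1, 2), -56, -49)) = Add(Add(-95, Rational(-206, 9)), -1372) = Add(Rational(-1061, 9), -1372) = Rational(-13409, 9)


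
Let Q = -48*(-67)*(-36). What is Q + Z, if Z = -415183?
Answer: -530959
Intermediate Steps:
Q = -115776 (Q = 3216*(-36) = -115776)
Q + Z = -115776 - 415183 = -530959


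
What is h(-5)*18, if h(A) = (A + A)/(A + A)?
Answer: 18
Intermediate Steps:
h(A) = 1 (h(A) = (2*A)/((2*A)) = (2*A)*(1/(2*A)) = 1)
h(-5)*18 = 1*18 = 18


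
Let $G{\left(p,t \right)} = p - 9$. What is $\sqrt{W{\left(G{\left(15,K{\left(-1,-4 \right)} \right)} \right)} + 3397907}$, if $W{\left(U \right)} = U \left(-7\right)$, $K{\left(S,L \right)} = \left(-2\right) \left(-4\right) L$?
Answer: $\sqrt{3397865} \approx 1843.3$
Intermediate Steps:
$K{\left(S,L \right)} = 8 L$
$G{\left(p,t \right)} = -9 + p$ ($G{\left(p,t \right)} = p - 9 = -9 + p$)
$W{\left(U \right)} = - 7 U$
$\sqrt{W{\left(G{\left(15,K{\left(-1,-4 \right)} \right)} \right)} + 3397907} = \sqrt{- 7 \left(-9 + 15\right) + 3397907} = \sqrt{\left(-7\right) 6 + 3397907} = \sqrt{-42 + 3397907} = \sqrt{3397865}$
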